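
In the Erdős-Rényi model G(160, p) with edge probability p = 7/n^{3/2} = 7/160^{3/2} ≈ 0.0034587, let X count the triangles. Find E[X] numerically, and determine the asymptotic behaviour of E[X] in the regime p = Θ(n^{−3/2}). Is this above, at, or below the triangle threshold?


Number of potential triangles: C(160, 3) = 669920.
Each occurs with probability p³ ≈ (0.0034587)³ ≈ 4.1376543e-08.
By linearity: E[X] = C(160, 3)·p³ ≈ 669920 · 4.1376543e-08 ≈ 0.02772.
Since α = 3/2 > 1, p = c/n^{3/2} = o(1/n) is below the triangle threshold p ~ 1/n. Asymptotically E[X] ~ (c³/6)·n^{3(1−α)} = (7³/6)·n^{-1.5} → 0, so by Markov's inequality G has no triangles w.h.p.

E[X] ≈ 0.02772; in regime p = Θ(1/n^{3/2}) E[X] tends to 0 (below the triangle threshold p ~ 1/n).


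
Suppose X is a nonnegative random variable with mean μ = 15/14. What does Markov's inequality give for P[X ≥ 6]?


μ = E[X] = 15/14, a = 6.
Markov: P[X ≥ 6] ≤ μ/a = (15/14)/6 = 5/28.
Numerically: ≈ 0.178571.
(Since a = 6 > μ = 1.071429, the bound 5/28 is < 1 and informative.)

P[X ≥ 6] ≤ 5/28 ≈ 0.178571.


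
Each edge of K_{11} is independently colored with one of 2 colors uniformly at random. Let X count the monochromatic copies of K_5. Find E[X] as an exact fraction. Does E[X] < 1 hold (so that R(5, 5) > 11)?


E[X] = C(11, 5) · 2^{1 − 10} = 462 · 2^{−9} = 462/512.
As a reduced fraction: E[X] = 231/256 ≈ 0.902.
Is E[X] < 1? YES.
Since E[X] < 1, there exists a 2-coloring of K_{11} with no monochromatic K_5; hence R(5, 5) > 11.

E[X] = 231/256 ≈ 0.902; E[X] < 1, so R(5, 5) > 11.


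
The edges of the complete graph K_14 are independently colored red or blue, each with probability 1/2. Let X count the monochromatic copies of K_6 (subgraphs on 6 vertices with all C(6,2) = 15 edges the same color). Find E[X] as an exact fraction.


Let X = Σ_S X_S over the C(14, 6) = 3003 subsets S of size 6, where X_S = 1 if the K_6 on S is monochromatic.
For a fixed S, the K_6 on S has C(6, 2) = 15 edges. P[all 15 edges red] = (1/2)^15, and likewise for blue, so P[monochromatic] = 2·(1/2)^15 = 2^{1 − 15} = 1/16384.
Summing: E[X] = C(14, 6) · 2^{1 − 15} = 3003 · 1/16384 = 3003/16384.
Numerically: E[X] ≈ 0.183289.

E[X] = C(14,6)·2^(1−C(6,2)) = 3003/16384 ≈ 0.183289.


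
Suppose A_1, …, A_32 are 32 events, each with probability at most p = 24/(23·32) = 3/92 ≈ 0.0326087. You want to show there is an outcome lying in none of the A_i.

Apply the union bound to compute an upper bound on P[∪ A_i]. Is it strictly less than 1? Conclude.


Union bound: P[∪_{i=1}^{32} A_i] ≤ Σ_i P[A_i] ≤ 32·p = 32·(3/92) = 24/23.
Numerically: 24/23 ≈ 1.0434783.
Is 24/23 < 1? NO.
Since the bound 24/23 is ≥ 1, the union bound is uninformative here; it does NOT by itself certify existence.

32·p = 24/23 ≈ 1.0434783; existence NOT certified by the union bound.


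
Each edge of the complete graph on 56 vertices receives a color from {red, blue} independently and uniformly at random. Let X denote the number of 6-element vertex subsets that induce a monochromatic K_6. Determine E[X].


Let X = Σ_S X_S over the C(56, 6) = 32468436 subsets S of size 6, where X_S = 1 if the K_6 on S is monochromatic.
For a fixed S, the K_6 on S has C(6, 2) = 15 edges. P[all 15 edges red] = (1/2)^15, and likewise for blue, so P[monochromatic] = 2·(1/2)^15 = 2^{1 − 15} = 1/16384.
By linearity of expectation: E[X] = C(56, 6) · 2^{1 − 15} = 32468436 · 1/16384 = 8117109/4096.
Numerically: E[X] ≈ 1981.716064.

E[X] = C(56,6)·2^(1−C(6,2)) = 8117109/4096 ≈ 1981.716064.


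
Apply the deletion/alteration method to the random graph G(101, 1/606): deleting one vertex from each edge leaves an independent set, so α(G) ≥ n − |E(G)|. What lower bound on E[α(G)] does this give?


E[|E(G)|] = C(101, 2)·p = 5050 · (1/606) = 25/3.
E[α(G)] ≥ n − E[|E(G)|] = 101 − 25/3 = 278/3.
Numerically: ≈ 92.667.
(This is only a lower bound; the true E[α(G)] may be larger.)

E[α(G)] ≥ 278/3 ≈ 92.667.


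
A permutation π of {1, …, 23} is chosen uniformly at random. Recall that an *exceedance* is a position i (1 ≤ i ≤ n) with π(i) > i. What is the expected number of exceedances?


Write X = Σ_{i=1}^{23} X_i, where X_i = 1_{π(i) > i}.
For each fixed i, π(i) is uniform over {1, …, 23} (marginal of a uniform permutation), so P[π(i) > i] = (n − i)/n. Summing: Σ_{i=1}^{23} (n − i)/n = (0 + 1 + … + 22)/23 = 23(23 − 1)/(2·23) = (23 − 1)/2.
Hence E[X] = Σ_{i=1}^{23} (23 − i)/23 = 11 ≈ 11.00000.

E[X] = 11 = 11.00000.


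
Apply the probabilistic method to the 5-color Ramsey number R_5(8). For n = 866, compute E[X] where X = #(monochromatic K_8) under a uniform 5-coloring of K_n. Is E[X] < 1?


E[X] = C(866, 8) · 5^{1 − 28} = 7595214554331451620 · 5^{−27} = 7595214554331451620/7450580596923828125.
As a reduced fraction: E[X] = 1519042910866290324/1490116119384765625 ≈ 1.019412.
Is E[X] < 1? NO.
Since E[X] ≥ 1, the first-moment bound is inconclusive at n = 866; it does NOT by itself certify R_5(8) > 866.

E[X] = 1519042910866290324/1490116119384765625 ≈ 1.019412; E[X] ≥ 1; first-moment method inconclusive here.


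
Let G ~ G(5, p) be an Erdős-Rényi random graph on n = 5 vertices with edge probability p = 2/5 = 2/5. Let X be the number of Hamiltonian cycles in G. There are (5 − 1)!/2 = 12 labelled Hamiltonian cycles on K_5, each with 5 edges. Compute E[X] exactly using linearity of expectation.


K_5 has (5 − 1)!/2 = 12 labelled Hamiltonian cycles.
For each such Hamiltonian cycle H, let X_H = 1 if all 5 edges of H are present in G. Then P[X_H = 1] = p^{5} = (2/5)^{5} = 32/3125.
Summing the indicators: E[X] = Σ_H E[X_H] = 12 · p^{5} = 12 · 32/3125 = 384/3125.
Numerically: E[X] ≈ 0.123.

E[X] = 12 · (2/5)^{5} = 384/3125 ≈ 0.123.


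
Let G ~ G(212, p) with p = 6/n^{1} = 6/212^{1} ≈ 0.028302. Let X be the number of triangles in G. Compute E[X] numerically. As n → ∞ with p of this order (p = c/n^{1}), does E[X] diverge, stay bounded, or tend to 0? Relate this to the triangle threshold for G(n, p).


Number of potential triangles: C(212, 3) = 1565620.
Each occurs with probability p³ ≈ (0.028302)³ ≈ 2.2669721e-05.
By linearity: E[X] = C(212, 3)·p³ ≈ 1565620 · 2.2669721e-05 ≈ 35.49217.
Here α = 1, so p = 6/n is exactly at the triangle threshold p ~ 1/n. Asymptotically E[X] → c³/6 = 6³/6 = 36 ≈ 36.00000, a bounded constant. In this regime the triangle count is asymptotically Poisson(c³/6).

E[X] ≈ 35.49217; in regime p = Θ(1/n^{1}) E[X] stays bounded (at the triangle threshold p ~ 1/n).


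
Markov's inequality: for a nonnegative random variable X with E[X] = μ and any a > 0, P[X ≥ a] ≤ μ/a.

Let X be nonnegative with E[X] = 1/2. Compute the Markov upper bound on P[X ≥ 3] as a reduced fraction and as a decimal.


μ = E[X] = 1/2, a = 3.
Markov: P[X ≥ 3] ≤ μ/a = (1/2)/3 = 1/6.
Numerically: ≈ 0.167.
(Since a = 3 > μ = 0.500, the bound 1/6 is < 1 and informative.)

P[X ≥ 3] ≤ 1/6 ≈ 0.167.


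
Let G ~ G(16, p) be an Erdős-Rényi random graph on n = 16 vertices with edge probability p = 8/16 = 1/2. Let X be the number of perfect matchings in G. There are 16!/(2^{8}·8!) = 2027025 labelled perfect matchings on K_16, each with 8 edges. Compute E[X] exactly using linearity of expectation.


K_16 has 16!/(2^{8}·8!) = 2027025 labelled perfect matchings.
For each such perfect matching H, let X_H = 1 if all 8 edges of H are present in G. Then P[X_H = 1] = p^{8} = (1/2)^{8} = 1/256.
Summing the indicators: E[X] = Σ_H E[X_H] = 2027025 · p^{8} = 2027025 · 1/256 = 2027025/256.
Numerically: E[X] ≈ 7918.1.

E[X] = 2027025 · (1/2)^{8} = 2027025/256 ≈ 7918.1.


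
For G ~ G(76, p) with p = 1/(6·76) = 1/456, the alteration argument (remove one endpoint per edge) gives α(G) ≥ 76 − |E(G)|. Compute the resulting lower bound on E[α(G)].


E[|E(G)|] = C(76, 2)·p = 2850 · (1/456) = 25/4.
E[α(G)] ≥ n − E[|E(G)|] = 76 − 25/4 = 279/4.
Numerically: ≈ 69.750.
(This is only a lower bound; the true E[α(G)] may be larger.)

E[α(G)] ≥ 279/4 ≈ 69.750.


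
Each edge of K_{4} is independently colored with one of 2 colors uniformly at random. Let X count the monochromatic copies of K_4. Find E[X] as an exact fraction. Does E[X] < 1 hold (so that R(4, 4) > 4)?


E[X] = C(4, 4) · 2^{1 − 6} = 1 · 2^{−5} = 1/32.
As a reduced fraction: E[X] = 1/32 ≈ 0.0312500.
Is E[X] < 1? YES.
Since E[X] < 1, there exists a 2-coloring of K_{4} with no monochromatic K_4; hence R(4, 4) > 4.

E[X] = 1/32 ≈ 0.0312500; E[X] < 1, so R(4, 4) > 4.


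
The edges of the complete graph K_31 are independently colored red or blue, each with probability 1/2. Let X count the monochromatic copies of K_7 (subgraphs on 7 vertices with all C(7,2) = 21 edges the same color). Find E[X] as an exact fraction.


Let X = Σ_S X_S over the C(31, 7) = 2629575 subsets S of size 7, where X_S = 1 if the K_7 on S is monochromatic.
For a fixed S, the K_7 on S has C(7, 2) = 21 edges. P[all 21 edges red] = (1/2)^21, and likewise for blue, so P[monochromatic] = 2·(1/2)^21 = 2^{1 − 21} = 1/1048576.
By linearity: E[X] = C(31, 7) · 2^{1 − 21} = 2629575 · 1/1048576 = 2629575/1048576.
Numerically: E[X] ≈ 2.508.

E[X] = C(31,7)·2^(1−C(7,2)) = 2629575/1048576 ≈ 2.508.


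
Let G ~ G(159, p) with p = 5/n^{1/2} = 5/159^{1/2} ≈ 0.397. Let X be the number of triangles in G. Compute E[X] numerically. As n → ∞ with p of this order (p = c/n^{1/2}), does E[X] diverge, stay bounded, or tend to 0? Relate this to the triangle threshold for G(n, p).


Number of potential triangles: C(159, 3) = 657359.
Each occurs with probability p³ ≈ (0.397)³ ≈ 6.23468e-02.
By linearity: E[X] = C(159, 3)·p³ ≈ 657359 · 6.23468e-02 ≈ 40984.245.
Since α = 1/2 < 1, p = c/n^{1/2} ≫ 1/n is above the triangle threshold p ~ 1/n. Asymptotically E[X] ~ (c³/6)·n^{3(1−α)} = (5³/6)·n^{1.5} → ∞; triangles are abundant w.h.p.

E[X] ≈ 40984.245; in regime p = Θ(1/n^{1/2}) E[X] diverges (above the triangle threshold p ~ 1/n).


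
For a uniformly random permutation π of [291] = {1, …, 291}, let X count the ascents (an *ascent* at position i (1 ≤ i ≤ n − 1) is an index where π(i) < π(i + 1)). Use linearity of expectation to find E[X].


Write X = Σ X_I over i = 1, …, 290, with X_I the indicator of one ascent.
There are 290 indicators.
For each fixed i, the pair (π(i), π(i+1)) is a uniformly random ordered pair of distinct values from {1, …, 291}; by symmetry P[π(i) < π(i+1)] = 1/2.
By linearity: E[X] = 290 · (1/2) = (291 − 1) · (1/2) = 145 ≈ 145.0000.

E[X] = 145 = 145.0000.


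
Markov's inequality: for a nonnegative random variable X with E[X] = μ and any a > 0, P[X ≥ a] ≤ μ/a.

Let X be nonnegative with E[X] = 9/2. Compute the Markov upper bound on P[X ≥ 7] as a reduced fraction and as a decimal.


μ = E[X] = 9/2, a = 7.
Markov: P[X ≥ 7] ≤ μ/a = (9/2)/7 = 9/14.
Numerically: ≈ 0.642857.
(Since a = 7 > μ = 4.500000, the bound 9/14 is < 1 and informative.)

P[X ≥ 7] ≤ 9/14 ≈ 0.642857.


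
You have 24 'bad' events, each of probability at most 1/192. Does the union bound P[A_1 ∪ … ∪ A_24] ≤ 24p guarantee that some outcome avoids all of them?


Union bound: P[∪_{i=1}^{24} A_i] ≤ Σ_i P[A_i] ≤ 24·p = 24·(1/192) = 1/8.
Numerically: 1/8 ≈ 0.125.
Is 1/8 < 1? YES.
Since P[∪ A_i] ≤ 1/8 < 1, the complement has P[∩ A_i^c] ≥ 1 − 1/8 = 7/8 > 0, so some outcome avoids every A_i.

24·p = 1/8 ≈ 0.125; existence CERTIFIED by the union bound.


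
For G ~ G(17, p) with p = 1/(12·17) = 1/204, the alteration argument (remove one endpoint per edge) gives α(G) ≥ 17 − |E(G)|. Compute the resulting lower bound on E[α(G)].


E[|E(G)|] = C(17, 2)·p = 136 · (1/204) = 2/3.
E[α(G)] ≥ n − E[|E(G)|] = 17 − 2/3 = 49/3.
Numerically: ≈ 16.333333.
(This is only a lower bound; the true E[α(G)] may be larger.)

E[α(G)] ≥ 49/3 ≈ 16.333333.


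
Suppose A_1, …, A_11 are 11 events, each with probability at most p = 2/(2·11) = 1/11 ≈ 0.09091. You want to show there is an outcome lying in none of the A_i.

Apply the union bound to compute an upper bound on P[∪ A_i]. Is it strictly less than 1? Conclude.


Union bound: P[∪_{i=1}^{11} A_i] ≤ Σ_i P[A_i] ≤ 11·p = 11·(1/11) = 1.
Numerically: 1 ≈ 1.00000.
Is 1 < 1? NO.
Since the bound 1 is ≥ 1, the union bound is uninformative here; it does NOT by itself certify existence.

11·p = 1 ≈ 1.00000; existence NOT certified by the union bound.


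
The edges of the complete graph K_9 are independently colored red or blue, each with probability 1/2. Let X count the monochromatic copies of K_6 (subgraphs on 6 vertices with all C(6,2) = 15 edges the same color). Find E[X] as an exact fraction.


Let X = Σ_S X_S over the C(9, 6) = 84 subsets S of size 6, where X_S = 1 if the K_6 on S is monochromatic.
For a fixed S, the K_6 on S has C(6, 2) = 15 edges. P[all 15 edges red] = (1/2)^15, and likewise for blue, so P[monochromatic] = 2·(1/2)^15 = 2^{1 − 15} = 1/16384.
By linearity of expectation: E[X] = C(9, 6) · 2^{1 − 15} = 84 · 1/16384 = 21/4096.
Numerically: E[X] ≈ 0.005.

E[X] = C(9,6)·2^(1−C(6,2)) = 21/4096 ≈ 0.005.


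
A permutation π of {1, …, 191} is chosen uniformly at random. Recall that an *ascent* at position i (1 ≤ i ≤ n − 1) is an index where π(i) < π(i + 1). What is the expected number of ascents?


Write X = Σ X_I over i = 1, …, 190, with X_I the indicator of one ascent.
There are 190 indicators.
For each fixed i, the pair (π(i), π(i+1)) is a uniformly random ordered pair of distinct values from {1, …, 191}; by symmetry P[π(i) < π(i+1)] = 1/2.
By linearity: E[X] = 190 · (1/2) = (191 − 1) · (1/2) = 95 ≈ 95.00000.

E[X] = 95 = 95.00000.


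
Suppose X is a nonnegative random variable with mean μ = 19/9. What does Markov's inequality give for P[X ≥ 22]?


μ = E[X] = 19/9, a = 22.
Markov: P[X ≥ 22] ≤ μ/a = (19/9)/22 = 19/198.
Numerically: ≈ 0.09596.
(Since a = 22 > μ = 2.11111, the bound 19/198 is < 1 and informative.)

P[X ≥ 22] ≤ 19/198 ≈ 0.09596.


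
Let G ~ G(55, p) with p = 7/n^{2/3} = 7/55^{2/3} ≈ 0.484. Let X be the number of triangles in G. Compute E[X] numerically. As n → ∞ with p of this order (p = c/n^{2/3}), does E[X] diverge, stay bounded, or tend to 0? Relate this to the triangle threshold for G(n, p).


Number of potential triangles: C(55, 3) = 26235.
Each occurs with probability p³ ≈ (0.484)³ ≈ 1.133884e-01.
By linearity: E[X] = C(55, 3)·p³ ≈ 26235 · 1.133884e-01 ≈ 2974.7455.
Since α = 2/3 < 1, p = c/n^{2/3} ≫ 1/n is above the triangle threshold p ~ 1/n. Asymptotically E[X] ~ (c³/6)·n^{3(1−α)} = (7³/6)·n^{1} → ∞; triangles are abundant w.h.p.

E[X] ≈ 2974.7455; in regime p = Θ(1/n^{2/3}) E[X] diverges (above the triangle threshold p ~ 1/n).


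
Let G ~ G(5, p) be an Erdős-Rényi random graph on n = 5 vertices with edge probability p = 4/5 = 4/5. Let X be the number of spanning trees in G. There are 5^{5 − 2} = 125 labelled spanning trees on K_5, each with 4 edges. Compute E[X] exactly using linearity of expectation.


K_5 has 5^{5 − 2} = 125 labelled spanning trees.
For each such spanning tree H, let X_H = 1 if all 4 edges of H are present in G. Then P[X_H = 1] = p^{4} = (4/5)^{4} = 256/625.
Summing the indicators: E[X] = Σ_H E[X_H] = 125 · p^{4} = 125 · 256/625 = 256/5.
Numerically: E[X] ≈ 51.2.

E[X] = 125 · (4/5)^{4} = 256/5 ≈ 51.2.


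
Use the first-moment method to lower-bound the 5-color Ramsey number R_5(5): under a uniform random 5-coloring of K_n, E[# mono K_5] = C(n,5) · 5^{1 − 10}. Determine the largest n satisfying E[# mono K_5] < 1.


We need C(n, 5) · 5^{1 − 10} < 1, i.e. C(n, 5) < 5^{10 − 1} = 1953125.
Check values of n near the boundary:
  n = 47: C(47, 5) = 1533939; 1533939 < 1953125? YES
  n = 48: C(48, 5) = 1712304; 1712304 < 1953125? YES
  n = 49: C(49, 5) = 1906884; 1906884 < 1953125? YES
  n = 50: C(50, 5) = 2118760; 2118760 < 1953125? NO
The largest n with C(n, 5) < 1953125 is n = 49 (where E[X] = 1906884/1953125 ≈ 0.976). Hence R_5(5) > 49, i.e. R_5(5) ≥ 50.

Largest n = 49; hence R_5(5) > 49.


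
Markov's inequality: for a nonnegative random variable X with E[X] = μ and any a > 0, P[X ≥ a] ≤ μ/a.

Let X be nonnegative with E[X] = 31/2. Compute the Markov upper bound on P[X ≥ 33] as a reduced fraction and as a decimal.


μ = E[X] = 31/2, a = 33.
Markov: P[X ≥ 33] ≤ μ/a = (31/2)/33 = 31/66.
Numerically: ≈ 0.469697.
(Since a = 33 > μ = 15.500000, the bound 31/66 is < 1 and informative.)

P[X ≥ 33] ≤ 31/66 ≈ 0.469697.


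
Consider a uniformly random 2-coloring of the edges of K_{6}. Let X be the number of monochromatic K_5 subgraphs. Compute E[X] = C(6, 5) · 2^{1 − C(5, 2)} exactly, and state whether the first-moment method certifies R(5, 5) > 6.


E[X] = C(6, 5) · 2^{1 − 10} = 6 · 2^{−9} = 6/512.
As a reduced fraction: E[X] = 3/256 ≈ 0.012.
Is E[X] < 1? YES.
Since E[X] < 1, there exists a 2-coloring of K_{6} with no monochromatic K_5; hence R(5, 5) > 6.

E[X] = 3/256 ≈ 0.012; E[X] < 1, so R(5, 5) > 6.


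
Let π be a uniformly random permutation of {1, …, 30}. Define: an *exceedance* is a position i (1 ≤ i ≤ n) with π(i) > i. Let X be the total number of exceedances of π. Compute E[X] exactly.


Write X = Σ_{i=1}^{30} X_i, where X_i = 1_{π(i) > i}.
For each fixed i, π(i) is uniform over {1, …, 30} (marginal of a uniform permutation), so P[π(i) > i] = (n − i)/n. Summing: Σ_{i=1}^{30} (n − i)/n = (0 + 1 + … + 29)/30 = 30(30 − 1)/(2·30) = (30 − 1)/2.
Hence E[X] = Σ_{i=1}^{30} (30 − i)/30 = 29/2 ≈ 14.500000.

E[X] = 29/2 = 14.500000.


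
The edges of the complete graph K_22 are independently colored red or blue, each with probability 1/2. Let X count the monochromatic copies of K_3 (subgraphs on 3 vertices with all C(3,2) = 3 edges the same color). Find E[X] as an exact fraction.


Let X = Σ_S X_S over the C(22, 3) = 1540 subsets S of size 3, where X_S = 1 if the K_3 on S is monochromatic.
For a fixed S, the K_3 on S has C(3, 2) = 3 edges. P[all 3 edges red] = (1/2)^3, and likewise for blue, so P[monochromatic] = 2·(1/2)^3 = 2^{1 − 3} = 1/4.
By linearity of expectation: E[X] = C(22, 3) · 2^{1 − 3} = 1540 · 1/4 = 385.
Numerically: E[X] ≈ 385.000.

E[X] = C(22,3)·2^(1−C(3,2)) = 385 ≈ 385.000.


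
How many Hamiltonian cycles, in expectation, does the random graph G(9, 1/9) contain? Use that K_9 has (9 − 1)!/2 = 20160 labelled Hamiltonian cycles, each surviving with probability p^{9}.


K_9 has (9 − 1)!/2 = 20160 labelled Hamiltonian cycles.
For each such Hamiltonian cycle H, let X_H = 1 if all 9 edges of H are present in G. Then P[X_H = 1] = p^{9} = (1/9)^{9} = 1/387420489.
Summing the indicators: E[X] = Σ_H E[X_H] = 20160 · p^{9} = 20160 · 1/387420489 = 2240/43046721.
Numerically: E[X] ≈ 5.2e-05.

E[X] = 20160 · (1/9)^{9} = 2240/43046721 ≈ 5.2e-05.


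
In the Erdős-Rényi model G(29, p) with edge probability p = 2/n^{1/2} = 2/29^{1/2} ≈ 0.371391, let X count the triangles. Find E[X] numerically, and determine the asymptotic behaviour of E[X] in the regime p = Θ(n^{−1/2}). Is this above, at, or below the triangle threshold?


Number of potential triangles: C(29, 3) = 3654.
Each occurs with probability p³ ≈ (0.371391)³ ≈ 5.12263002e-02.
By linearity: E[X] = C(29, 3)·p³ ≈ 3654 · 5.12263002e-02 ≈ 187.180901.
Since α = 1/2 < 1, p = c/n^{1/2} ≫ 1/n is above the triangle threshold p ~ 1/n. Asymptotically E[X] ~ (c³/6)·n^{3(1−α)} = (2³/6)·n^{1.5} → ∞; triangles are abundant w.h.p.

E[X] ≈ 187.180901; in regime p = Θ(1/n^{1/2}) E[X] diverges (above the triangle threshold p ~ 1/n).


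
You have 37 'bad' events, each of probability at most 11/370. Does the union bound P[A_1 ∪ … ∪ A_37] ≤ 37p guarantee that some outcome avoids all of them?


Union bound: P[∪_{i=1}^{37} A_i] ≤ Σ_i P[A_i] ≤ 37·p = 37·(11/370) = 11/10.
Numerically: 11/10 ≈ 1.100000.
Is 11/10 < 1? NO.
Since the bound 11/10 is ≥ 1, the union bound is uninformative here; it does NOT by itself certify existence.

37·p = 11/10 ≈ 1.100000; existence NOT certified by the union bound.


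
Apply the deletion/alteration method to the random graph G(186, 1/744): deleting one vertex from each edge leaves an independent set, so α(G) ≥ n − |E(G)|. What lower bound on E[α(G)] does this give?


E[|E(G)|] = C(186, 2)·p = 17205 · (1/744) = 185/8.
E[α(G)] ≥ n − E[|E(G)|] = 186 − 185/8 = 1303/8.
Numerically: ≈ 162.875000.
(This is only a lower bound; the true E[α(G)] may be larger.)

E[α(G)] ≥ 1303/8 ≈ 162.875000.


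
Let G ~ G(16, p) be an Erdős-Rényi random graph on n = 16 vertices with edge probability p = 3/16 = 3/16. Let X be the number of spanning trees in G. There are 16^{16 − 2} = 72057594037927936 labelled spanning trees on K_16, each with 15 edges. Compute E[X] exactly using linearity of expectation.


K_16 has 16^{16 − 2} = 72057594037927936 labelled spanning trees.
For each such spanning tree H, let X_H = 1 if all 15 edges of H are present in G. Then P[X_H = 1] = p^{15} = (3/16)^{15} = 14348907/1152921504606846976.
Summing the indicators: E[X] = Σ_H E[X_H] = 72057594037927936 · p^{15} = 72057594037927936 · 14348907/1152921504606846976 = 14348907/16.
Numerically: E[X] ≈ 8.968e+05.

E[X] = 72057594037927936 · (3/16)^{15} = 14348907/16 ≈ 8.968e+05.


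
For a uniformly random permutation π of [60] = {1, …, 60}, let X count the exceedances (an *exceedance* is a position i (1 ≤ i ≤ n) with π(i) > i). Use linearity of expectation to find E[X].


Write X = Σ_{i=1}^{60} X_i, where X_i = 1_{π(i) > i}.
For each fixed i, π(i) is uniform over {1, …, 60} (marginal of a uniform permutation), so P[π(i) > i] = (n − i)/n. Summing: Σ_{i=1}^{60} (n − i)/n = (0 + 1 + … + 59)/60 = 60(60 − 1)/(2·60) = (60 − 1)/2.
Hence E[X] = Σ_{i=1}^{60} (60 − i)/60 = 59/2 ≈ 29.50000.

E[X] = 59/2 = 29.50000.


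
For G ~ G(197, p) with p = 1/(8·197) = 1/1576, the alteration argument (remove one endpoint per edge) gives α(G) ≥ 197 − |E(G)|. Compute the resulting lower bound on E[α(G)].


E[|E(G)|] = C(197, 2)·p = 19306 · (1/1576) = 49/4.
E[α(G)] ≥ n − E[|E(G)|] = 197 − 49/4 = 739/4.
Numerically: ≈ 184.750000.
(This is only a lower bound; the true E[α(G)] may be larger.)

E[α(G)] ≥ 739/4 ≈ 184.750000.


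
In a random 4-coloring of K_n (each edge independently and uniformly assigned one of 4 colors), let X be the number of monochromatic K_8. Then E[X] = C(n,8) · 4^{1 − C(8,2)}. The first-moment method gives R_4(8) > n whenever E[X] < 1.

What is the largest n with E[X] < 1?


We need C(n, 8) · 4^{1 − 28} < 1, i.e. C(n, 8) < 4^{28 − 1} = 18014398509481984.
Check values of n near the boundary:
  n = 405: C(405, 8) = 16745853821188050; 16745853821188050 < 18014398509481984? YES
  n = 406: C(406, 8) = 17082453897995850; 17082453897995850 < 18014398509481984? YES
  n = 407: C(407, 8) = 17424959239309050; 17424959239309050 < 18014398509481984? YES
  n = 408: C(408, 8) = 17773458424095231; 17773458424095231 < 18014398509481984? YES
  n = 409: C(409, 8) = 18128041135797879; 18128041135797879 < 18014398509481984? NO
  n = 410: C(410, 8) = 18488798173326195; 18488798173326195 < 18014398509481984? NO
The largest n with C(n, 8) < 18014398509481984 is n = 408 (where E[X] = 17773458424095231/18014398509481984 ≈ 0.98663). Hence R_4(8) > 408, i.e. R_4(8) ≥ 409.

Largest n = 408; hence R_4(8) > 408.


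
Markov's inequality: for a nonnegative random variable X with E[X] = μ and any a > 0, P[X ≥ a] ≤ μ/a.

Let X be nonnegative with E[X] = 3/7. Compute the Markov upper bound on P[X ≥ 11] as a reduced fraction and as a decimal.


μ = E[X] = 3/7, a = 11.
Markov: P[X ≥ 11] ≤ μ/a = (3/7)/11 = 3/77.
Numerically: ≈ 0.038961.
(Since a = 11 > μ = 0.428571, the bound 3/77 is < 1 and informative.)

P[X ≥ 11] ≤ 3/77 ≈ 0.038961.


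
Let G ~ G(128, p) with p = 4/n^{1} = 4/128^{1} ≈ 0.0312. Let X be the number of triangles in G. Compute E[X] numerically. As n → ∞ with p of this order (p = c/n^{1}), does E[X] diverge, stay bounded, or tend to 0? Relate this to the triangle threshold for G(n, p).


Number of potential triangles: C(128, 3) = 341376.
Each occurs with probability p³ ≈ (0.0312)³ ≈ 3.05176e-05.
By linearity: E[X] = C(128, 3)·p³ ≈ 341376 · 3.05176e-05 ≈ 10.418.
Here α = 1, so p = 4/n is exactly at the triangle threshold p ~ 1/n. Asymptotically E[X] → c³/6 = 4³/6 = 32/3 ≈ 10.667, a bounded constant. In this regime the triangle count is asymptotically Poisson(c³/6).

E[X] ≈ 10.418; in regime p = Θ(1/n^{1}) E[X] stays bounded (at the triangle threshold p ~ 1/n).


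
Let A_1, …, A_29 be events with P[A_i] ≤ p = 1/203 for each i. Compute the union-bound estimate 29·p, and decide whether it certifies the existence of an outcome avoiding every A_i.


Union bound: P[∪_{i=1}^{29} A_i] ≤ Σ_i P[A_i] ≤ 29·p = 29·(1/203) = 1/7.
Numerically: 1/7 ≈ 0.1428571.
Is 1/7 < 1? YES.
Since P[∪ A_i] ≤ 1/7 < 1, the complement has P[∩ A_i^c] ≥ 1 − 1/7 = 6/7 > 0, so some outcome avoids every A_i.

29·p = 1/7 ≈ 0.1428571; existence CERTIFIED by the union bound.


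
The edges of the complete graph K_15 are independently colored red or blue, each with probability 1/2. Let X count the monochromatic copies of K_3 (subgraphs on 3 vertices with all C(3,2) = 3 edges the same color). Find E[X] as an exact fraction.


Let X = Σ_S X_S over the C(15, 3) = 455 subsets S of size 3, where X_S = 1 if the K_3 on S is monochromatic.
For a fixed S, the K_3 on S has C(3, 2) = 3 edges. P[all 3 edges red] = (1/2)^3, and likewise for blue, so P[monochromatic] = 2·(1/2)^3 = 2^{1 − 3} = 1/4.
By linearity of expectation: E[X] = C(15, 3) · 2^{1 − 3} = 455 · 1/4 = 455/4.
Numerically: E[X] ≈ 113.7500.

E[X] = C(15,3)·2^(1−C(3,2)) = 455/4 ≈ 113.7500.


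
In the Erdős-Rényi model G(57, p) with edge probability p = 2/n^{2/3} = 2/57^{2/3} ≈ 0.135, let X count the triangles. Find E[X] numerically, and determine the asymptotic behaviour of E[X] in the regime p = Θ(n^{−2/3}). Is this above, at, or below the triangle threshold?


Number of potential triangles: C(57, 3) = 29260.
Each occurs with probability p³ ≈ (0.135)³ ≈ 2.462296e-03.
By linearity: E[X] = C(57, 3)·p³ ≈ 29260 · 2.462296e-03 ≈ 72.0468.
Since α = 2/3 < 1, p = c/n^{2/3} ≫ 1/n is above the triangle threshold p ~ 1/n. Asymptotically E[X] ~ (c³/6)·n^{3(1−α)} = (2³/6)·n^{1} → ∞; triangles are abundant w.h.p.

E[X] ≈ 72.0468; in regime p = Θ(1/n^{2/3}) E[X] diverges (above the triangle threshold p ~ 1/n).


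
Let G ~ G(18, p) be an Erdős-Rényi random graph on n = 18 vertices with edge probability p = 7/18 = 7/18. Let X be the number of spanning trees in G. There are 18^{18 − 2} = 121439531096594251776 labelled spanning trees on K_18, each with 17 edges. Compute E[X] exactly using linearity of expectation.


K_18 has 18^{18 − 2} = 121439531096594251776 labelled spanning trees.
For each such spanning tree H, let X_H = 1 if all 17 edges of H are present in G. Then P[X_H = 1] = p^{17} = (7/18)^{17} = 232630513987207/2185911559738696531968.
By linearity of expectation: E[X] = Σ_H E[X_H] = 121439531096594251776 · p^{17} = 121439531096594251776 · 232630513987207/2185911559738696531968 = 232630513987207/18.
Numerically: E[X] ≈ 1.29239e+13.

E[X] = 121439531096594251776 · (7/18)^{17} = 232630513987207/18 ≈ 1.29239e+13.


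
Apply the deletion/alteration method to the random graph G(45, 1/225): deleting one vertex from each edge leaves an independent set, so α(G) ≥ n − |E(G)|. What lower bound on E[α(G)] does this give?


E[|E(G)|] = C(45, 2)·p = 990 · (1/225) = 22/5.
E[α(G)] ≥ n − E[|E(G)|] = 45 − 22/5 = 203/5.
Numerically: ≈ 40.600000.
(This is only a lower bound; the true E[α(G)] may be larger.)

E[α(G)] ≥ 203/5 ≈ 40.600000.


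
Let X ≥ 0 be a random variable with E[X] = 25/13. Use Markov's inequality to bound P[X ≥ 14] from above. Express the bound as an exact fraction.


μ = E[X] = 25/13, a = 14.
Markov: P[X ≥ 14] ≤ μ/a = (25/13)/14 = 25/182.
Numerically: ≈ 0.137.
(Since a = 14 > μ = 1.923, the bound 25/182 is < 1 and informative.)

P[X ≥ 14] ≤ 25/182 ≈ 0.137.


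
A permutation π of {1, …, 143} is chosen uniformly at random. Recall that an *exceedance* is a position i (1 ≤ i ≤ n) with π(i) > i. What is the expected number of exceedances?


Write X = Σ_{i=1}^{143} X_i, where X_i = 1_{π(i) > i}.
For each fixed i, π(i) is uniform over {1, …, 143} (marginal of a uniform permutation), so P[π(i) > i] = (n − i)/n. Summing: Σ_{i=1}^{143} (n − i)/n = (0 + 1 + … + 142)/143 = 143(143 − 1)/(2·143) = (143 − 1)/2.
Hence E[X] = Σ_{i=1}^{143} (143 − i)/143 = 71 ≈ 71.0000.

E[X] = 71 = 71.0000.


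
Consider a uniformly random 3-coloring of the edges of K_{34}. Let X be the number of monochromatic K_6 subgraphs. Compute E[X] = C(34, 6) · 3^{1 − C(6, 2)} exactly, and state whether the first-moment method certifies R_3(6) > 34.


E[X] = C(34, 6) · 3^{1 − 15} = 1344904 · 3^{−14} = 1344904/4782969.
As a reduced fraction: E[X] = 1344904/4782969 ≈ 0.2812.
Is E[X] < 1? YES.
Since E[X] < 1, there exists a 3-coloring of K_{34} with no monochromatic K_6; hence R_3(6) > 34.

E[X] = 1344904/4782969 ≈ 0.2812; E[X] < 1, so R_3(6) > 34.


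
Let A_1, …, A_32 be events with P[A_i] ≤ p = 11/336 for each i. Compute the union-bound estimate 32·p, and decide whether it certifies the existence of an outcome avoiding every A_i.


Union bound: P[∪_{i=1}^{32} A_i] ≤ Σ_i P[A_i] ≤ 32·p = 32·(11/336) = 22/21.
Numerically: 22/21 ≈ 1.04762.
Is 22/21 < 1? NO.
Since the bound 22/21 is ≥ 1, the union bound is uninformative here; it does NOT by itself certify existence.

32·p = 22/21 ≈ 1.04762; existence NOT certified by the union bound.


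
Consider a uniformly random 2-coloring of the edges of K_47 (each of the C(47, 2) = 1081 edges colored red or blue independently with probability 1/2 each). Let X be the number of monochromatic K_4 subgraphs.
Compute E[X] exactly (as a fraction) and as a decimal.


Let X = Σ_S X_S over the C(47, 4) = 178365 subsets S of size 4, where X_S = 1 if the K_4 on S is monochromatic.
For a fixed S, the K_4 on S has C(4, 2) = 6 edges. P[all 6 edges red] = (1/2)^6, and likewise for blue, so P[monochromatic] = 2·(1/2)^6 = 2^{1 − 6} = 1/32.
By linearity of expectation: E[X] = C(47, 4) · 2^{1 − 6} = 178365 · 1/32 = 178365/32.
Numerically: E[X] ≈ 5573.906.

E[X] = C(47,4)·2^(1−C(4,2)) = 178365/32 ≈ 5573.906.


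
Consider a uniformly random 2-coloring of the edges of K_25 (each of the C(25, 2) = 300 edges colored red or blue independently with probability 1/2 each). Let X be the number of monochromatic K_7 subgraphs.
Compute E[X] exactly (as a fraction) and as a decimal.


Let X = Σ_S X_S over the C(25, 7) = 480700 subsets S of size 7, where X_S = 1 if the K_7 on S is monochromatic.
For a fixed S, the K_7 on S has C(7, 2) = 21 edges. P[all 21 edges red] = (1/2)^21, and likewise for blue, so P[monochromatic] = 2·(1/2)^21 = 2^{1 − 21} = 1/1048576.
Summing: E[X] = C(25, 7) · 2^{1 − 21} = 480700 · 1/1048576 = 120175/262144.
Numerically: E[X] ≈ 0.4584.

E[X] = C(25,7)·2^(1−C(7,2)) = 120175/262144 ≈ 0.4584.


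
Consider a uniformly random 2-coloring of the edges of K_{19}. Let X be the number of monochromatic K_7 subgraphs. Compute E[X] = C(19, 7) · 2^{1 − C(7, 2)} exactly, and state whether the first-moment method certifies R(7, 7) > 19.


E[X] = C(19, 7) · 2^{1 − 21} = 50388 · 2^{−20} = 50388/1048576.
As a reduced fraction: E[X] = 12597/262144 ≈ 0.048.
Is E[X] < 1? YES.
Since E[X] < 1, there exists a 2-coloring of K_{19} with no monochromatic K_7; hence R(7, 7) > 19.

E[X] = 12597/262144 ≈ 0.048; E[X] < 1, so R(7, 7) > 19.


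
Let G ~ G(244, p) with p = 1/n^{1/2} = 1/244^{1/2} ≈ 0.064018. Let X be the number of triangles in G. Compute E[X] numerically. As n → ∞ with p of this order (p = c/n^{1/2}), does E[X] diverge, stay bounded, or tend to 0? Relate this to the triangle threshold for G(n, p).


Number of potential triangles: C(244, 3) = 2391444.
Each occurs with probability p³ ≈ (0.064018)³ ≈ 2.6237066e-04.
By linearity: E[X] = C(244, 3)·p³ ≈ 2391444 · 2.6237066e-04 ≈ 627.44473.
Since α = 1/2 < 1, p = c/n^{1/2} ≫ 1/n is above the triangle threshold p ~ 1/n. Asymptotically E[X] ~ (c³/6)·n^{3(1−α)} = (1³/6)·n^{1.5} → ∞; triangles are abundant w.h.p.

E[X] ≈ 627.44473; in regime p = Θ(1/n^{1/2}) E[X] diverges (above the triangle threshold p ~ 1/n).


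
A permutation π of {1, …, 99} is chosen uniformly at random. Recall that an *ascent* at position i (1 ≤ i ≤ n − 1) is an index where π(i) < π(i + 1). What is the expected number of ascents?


Write X = Σ X_I over i = 1, …, 98, with X_I the indicator of one ascent.
There are 98 indicators.
For each fixed i, the pair (π(i), π(i+1)) is a uniformly random ordered pair of distinct values from {1, …, 99}; by symmetry P[π(i) < π(i+1)] = 1/2.
By linearity: E[X] = 98 · (1/2) = (99 − 1) · (1/2) = 49 ≈ 49.000000.

E[X] = 49 = 49.000000.


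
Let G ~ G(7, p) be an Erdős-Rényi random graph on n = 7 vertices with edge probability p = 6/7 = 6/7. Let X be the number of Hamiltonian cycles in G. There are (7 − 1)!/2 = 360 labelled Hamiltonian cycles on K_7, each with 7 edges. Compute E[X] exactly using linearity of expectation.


K_7 has (7 − 1)!/2 = 360 labelled Hamiltonian cycles.
For each such Hamiltonian cycle H, let X_H = 1 if all 7 edges of H are present in G. Then P[X_H = 1] = p^{7} = (6/7)^{7} = 279936/823543.
Summing the indicators: E[X] = Σ_H E[X_H] = 360 · p^{7} = 360 · 279936/823543 = 100776960/823543.
Numerically: E[X] ≈ 122.

E[X] = 360 · (6/7)^{7} = 100776960/823543 ≈ 122.


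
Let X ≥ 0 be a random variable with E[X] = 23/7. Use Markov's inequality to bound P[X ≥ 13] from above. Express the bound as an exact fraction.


μ = E[X] = 23/7, a = 13.
Markov: P[X ≥ 13] ≤ μ/a = (23/7)/13 = 23/91.
Numerically: ≈ 0.25275.
(Since a = 13 > μ = 3.28571, the bound 23/91 is < 1 and informative.)

P[X ≥ 13] ≤ 23/91 ≈ 0.25275.


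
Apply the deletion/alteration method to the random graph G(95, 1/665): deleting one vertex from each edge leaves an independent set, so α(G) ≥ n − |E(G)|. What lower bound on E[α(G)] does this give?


E[|E(G)|] = C(95, 2)·p = 4465 · (1/665) = 47/7.
E[α(G)] ≥ n − E[|E(G)|] = 95 − 47/7 = 618/7.
Numerically: ≈ 88.2857.
(This is only a lower bound; the true E[α(G)] may be larger.)

E[α(G)] ≥ 618/7 ≈ 88.2857.


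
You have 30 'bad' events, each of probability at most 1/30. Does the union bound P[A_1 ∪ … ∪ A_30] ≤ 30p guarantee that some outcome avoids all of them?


Union bound: P[∪_{i=1}^{30} A_i] ≤ Σ_i P[A_i] ≤ 30·p = 30·(1/30) = 1.
Numerically: 1 ≈ 1.00000.
Is 1 < 1? NO.
Since the bound 1 is ≥ 1, the union bound is uninformative here; it does NOT by itself certify existence.

30·p = 1 ≈ 1.00000; existence NOT certified by the union bound.


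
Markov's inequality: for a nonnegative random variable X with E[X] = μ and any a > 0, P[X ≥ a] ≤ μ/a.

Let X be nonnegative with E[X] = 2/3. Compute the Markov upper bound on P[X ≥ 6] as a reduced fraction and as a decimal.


μ = E[X] = 2/3, a = 6.
Markov: P[X ≥ 6] ≤ μ/a = (2/3)/6 = 1/9.
Numerically: ≈ 0.11111.
(Since a = 6 > μ = 0.66667, the bound 1/9 is < 1 and informative.)

P[X ≥ 6] ≤ 1/9 ≈ 0.11111.


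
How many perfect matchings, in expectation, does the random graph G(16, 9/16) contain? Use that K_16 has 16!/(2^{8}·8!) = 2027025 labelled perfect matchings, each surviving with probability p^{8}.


K_16 has 16!/(2^{8}·8!) = 2027025 labelled perfect matchings.
For each such perfect matching H, let X_H = 1 if all 8 edges of H are present in G. Then P[X_H = 1] = p^{8} = (9/16)^{8} = 43046721/4294967296.
Summing the indicators: E[X] = Σ_H E[X_H] = 2027025 · p^{8} = 2027025 · 43046721/4294967296 = 87256779635025/4294967296.
Numerically: E[X] ≈ 2.03e+04.

E[X] = 2027025 · (9/16)^{8} = 87256779635025/4294967296 ≈ 2.03e+04.


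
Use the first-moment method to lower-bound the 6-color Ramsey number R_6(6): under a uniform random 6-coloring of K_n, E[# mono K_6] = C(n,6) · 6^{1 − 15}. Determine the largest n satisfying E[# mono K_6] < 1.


We need C(n, 6) · 6^{1 − 15} < 1, i.e. C(n, 6) < 6^{15 − 1} = 78364164096.
Check values of n near the boundary:
  n = 197: C(197, 6) = 75176946208; 75176946208 < 78364164096? YES
  n = 198: C(198, 6) = 77526225777; 77526225777 < 78364164096? YES
  n = 199: C(199, 6) = 79936367511; 79936367511 < 78364164096? NO
  n = 200: C(200, 6) = 82408626300; 82408626300 < 78364164096? NO
  n = 201: C(201, 6) = 84944276340; 84944276340 < 78364164096? NO
The largest n with C(n, 6) < 78364164096 is n = 198 (where E[X] = 25842075259/26121388032 ≈ 0.989307). Hence R_6(6) > 198, i.e. R_6(6) ≥ 199.

Largest n = 198; hence R_6(6) > 198.


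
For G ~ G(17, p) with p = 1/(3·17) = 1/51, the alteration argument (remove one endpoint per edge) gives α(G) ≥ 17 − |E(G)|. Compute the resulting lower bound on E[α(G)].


E[|E(G)|] = C(17, 2)·p = 136 · (1/51) = 8/3.
E[α(G)] ≥ n − E[|E(G)|] = 17 − 8/3 = 43/3.
Numerically: ≈ 14.333333.
(This is only a lower bound; the true E[α(G)] may be larger.)

E[α(G)] ≥ 43/3 ≈ 14.333333.


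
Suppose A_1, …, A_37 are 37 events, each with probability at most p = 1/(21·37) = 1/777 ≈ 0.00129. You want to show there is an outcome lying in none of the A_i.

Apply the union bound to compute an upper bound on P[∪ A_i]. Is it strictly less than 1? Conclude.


Union bound: P[∪_{i=1}^{37} A_i] ≤ Σ_i P[A_i] ≤ 37·p = 37·(1/777) = 1/21.
Numerically: 1/21 ≈ 0.04762.
Is 1/21 < 1? YES.
Since P[∪ A_i] ≤ 1/21 < 1, the complement has P[∩ A_i^c] ≥ 1 − 1/21 = 20/21 > 0, so some outcome avoids every A_i.

37·p = 1/21 ≈ 0.04762; existence CERTIFIED by the union bound.


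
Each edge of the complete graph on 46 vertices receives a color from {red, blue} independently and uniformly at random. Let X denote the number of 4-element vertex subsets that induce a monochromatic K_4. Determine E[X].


Let X = Σ_S X_S over the C(46, 4) = 163185 subsets S of size 4, where X_S = 1 if the K_4 on S is monochromatic.
For a fixed S, the K_4 on S has C(4, 2) = 6 edges. P[all 6 edges red] = (1/2)^6, and likewise for blue, so P[monochromatic] = 2·(1/2)^6 = 2^{1 − 6} = 1/32.
By linearity: E[X] = C(46, 4) · 2^{1 − 6} = 163185 · 1/32 = 163185/32.
Numerically: E[X] ≈ 5099.531.

E[X] = C(46,4)·2^(1−C(4,2)) = 163185/32 ≈ 5099.531.


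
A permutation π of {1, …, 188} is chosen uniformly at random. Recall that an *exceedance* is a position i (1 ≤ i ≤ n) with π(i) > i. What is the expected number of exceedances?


Write X = Σ_{i=1}^{188} X_i, where X_i = 1_{π(i) > i}.
For each fixed i, π(i) is uniform over {1, …, 188} (marginal of a uniform permutation), so P[π(i) > i] = (n − i)/n. Summing: Σ_{i=1}^{188} (n − i)/n = (0 + 1 + … + 187)/188 = 188(188 − 1)/(2·188) = (188 − 1)/2.
Hence E[X] = Σ_{i=1}^{188} (188 − i)/188 = 187/2 ≈ 93.500.

E[X] = 187/2 = 93.500.


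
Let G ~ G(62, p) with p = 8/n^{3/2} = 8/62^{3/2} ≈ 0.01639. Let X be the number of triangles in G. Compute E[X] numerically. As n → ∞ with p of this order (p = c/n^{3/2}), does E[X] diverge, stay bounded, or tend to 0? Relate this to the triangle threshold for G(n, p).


Number of potential triangles: C(62, 3) = 37820.
Each occurs with probability p³ ≈ (0.01639)³ ≈ 4.400554e-06.
By linearity: E[X] = C(62, 3)·p³ ≈ 37820 · 4.400554e-06 ≈ 0.1664.
Since α = 3/2 > 1, p = c/n^{3/2} = o(1/n) is below the triangle threshold p ~ 1/n. Asymptotically E[X] ~ (c³/6)·n^{3(1−α)} = (8³/6)·n^{-1.5} → 0, so by Markov's inequality G has no triangles w.h.p.

E[X] ≈ 0.1664; in regime p = Θ(1/n^{3/2}) E[X] tends to 0 (below the triangle threshold p ~ 1/n).
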